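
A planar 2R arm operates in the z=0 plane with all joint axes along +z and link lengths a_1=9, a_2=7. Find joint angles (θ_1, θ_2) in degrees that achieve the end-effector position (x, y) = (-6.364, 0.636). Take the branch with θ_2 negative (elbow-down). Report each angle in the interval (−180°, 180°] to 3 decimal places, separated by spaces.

-135.000 -135.000

cos θ_2 = (40.9050−9²−7²)/(2·9·7) = -0.7071; θ_2 = -134.9997° (elbow-down)
β = atan2(0.6360,-6.3640) = 174.2930°; ψ = atan2(-4.9498,4.0503) = -50.7074°
θ_1 = β − ψ = 225.0004°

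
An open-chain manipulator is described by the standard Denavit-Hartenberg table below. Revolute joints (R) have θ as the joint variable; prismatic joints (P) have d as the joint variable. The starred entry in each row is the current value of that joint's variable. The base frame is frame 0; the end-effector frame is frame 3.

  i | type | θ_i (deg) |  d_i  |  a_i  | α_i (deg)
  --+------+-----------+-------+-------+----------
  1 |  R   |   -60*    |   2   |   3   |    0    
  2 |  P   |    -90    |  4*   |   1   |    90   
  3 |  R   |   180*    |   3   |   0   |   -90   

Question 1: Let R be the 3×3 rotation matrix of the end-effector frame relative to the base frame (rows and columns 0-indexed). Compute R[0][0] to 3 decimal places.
End-effector x-axis (col 0 of R) = (0.8660,0.5000,0.0000)
R[0][0] = 0.8660

0.866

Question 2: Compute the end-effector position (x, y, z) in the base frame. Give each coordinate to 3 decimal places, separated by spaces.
after link 1: o_1 = (1.5000, -2.5981, 2.0000)
after link 2: o_2 = (0.6340, -3.0981, 6.0000)
after link 3: o_3 = (-0.8660, -0.5000, 6.0000)

-0.866 -0.500 6.000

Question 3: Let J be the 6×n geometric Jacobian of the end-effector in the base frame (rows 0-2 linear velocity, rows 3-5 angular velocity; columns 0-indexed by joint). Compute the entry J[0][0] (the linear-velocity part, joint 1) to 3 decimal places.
axis z_0 = ẑ; lever o_n−o_0 = (-0.8660,-0.5000,6.0000)
cross product → J_v[:, 0] = (0.5000,-0.8660,0.0000)
J_ω[:, 0] = z_0
entry J[0][0] = 0.5000

0.500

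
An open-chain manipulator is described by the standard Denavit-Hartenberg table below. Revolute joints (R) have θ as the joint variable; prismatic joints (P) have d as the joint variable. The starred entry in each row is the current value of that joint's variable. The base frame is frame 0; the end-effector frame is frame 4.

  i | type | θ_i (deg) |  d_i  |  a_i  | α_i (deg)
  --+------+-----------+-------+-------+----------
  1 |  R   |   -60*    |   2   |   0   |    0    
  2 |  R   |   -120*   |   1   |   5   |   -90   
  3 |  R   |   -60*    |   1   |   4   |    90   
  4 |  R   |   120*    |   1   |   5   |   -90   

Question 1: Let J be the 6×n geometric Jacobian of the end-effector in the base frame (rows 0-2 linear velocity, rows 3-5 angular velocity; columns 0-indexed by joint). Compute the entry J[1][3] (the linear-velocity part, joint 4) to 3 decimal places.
axis z_3 = (0.8660,0.0000,0.5000); lever o_n−o_3 = (2.1160,-4.3301,-1.6651)
cross product → J_v[:, 3] = (2.1651,2.5000,-3.7500)
J_ω[:, 3] = z_3
entry J[1][3] = 2.5000

2.500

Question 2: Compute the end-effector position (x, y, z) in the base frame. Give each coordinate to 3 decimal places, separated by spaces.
-4.884 -5.330 4.799

after link 1: o_1 = (0.0000, 0.0000, 2.0000)
after link 2: o_2 = (-5.0000, -0.0000, 3.0000)
after link 3: o_3 = (-7.0000, -1.0000, 6.4641)
after link 4: o_4 = (-4.8840, -5.3301, 4.7990)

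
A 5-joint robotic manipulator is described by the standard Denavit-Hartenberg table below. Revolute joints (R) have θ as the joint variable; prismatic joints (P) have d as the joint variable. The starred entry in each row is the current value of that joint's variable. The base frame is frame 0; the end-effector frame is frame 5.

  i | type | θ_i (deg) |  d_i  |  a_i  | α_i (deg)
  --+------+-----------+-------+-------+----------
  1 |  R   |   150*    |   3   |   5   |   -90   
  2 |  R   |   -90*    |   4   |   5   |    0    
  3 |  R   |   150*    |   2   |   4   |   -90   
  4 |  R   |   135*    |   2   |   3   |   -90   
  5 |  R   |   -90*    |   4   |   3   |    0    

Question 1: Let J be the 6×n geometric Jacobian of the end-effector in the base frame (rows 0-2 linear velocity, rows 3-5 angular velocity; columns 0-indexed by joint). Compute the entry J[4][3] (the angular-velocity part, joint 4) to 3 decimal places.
axis z_3 = (0.7500,-0.4330,-0.5000); lever o_n−o_3 = (5.5398,-4.0149,1.7866)
cross product → J_v[:, 3] = (-2.7811,-4.1098,-0.6124)
J_ω[:, 3] = z_3
entry J[4][3] = -0.4330

-0.433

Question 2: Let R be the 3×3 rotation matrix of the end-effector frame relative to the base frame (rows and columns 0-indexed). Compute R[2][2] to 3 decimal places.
0.612

End-effector z-axis (col 2 of R) = (-0.0474,-0.7891,0.6124)
R[2][2] = 0.6124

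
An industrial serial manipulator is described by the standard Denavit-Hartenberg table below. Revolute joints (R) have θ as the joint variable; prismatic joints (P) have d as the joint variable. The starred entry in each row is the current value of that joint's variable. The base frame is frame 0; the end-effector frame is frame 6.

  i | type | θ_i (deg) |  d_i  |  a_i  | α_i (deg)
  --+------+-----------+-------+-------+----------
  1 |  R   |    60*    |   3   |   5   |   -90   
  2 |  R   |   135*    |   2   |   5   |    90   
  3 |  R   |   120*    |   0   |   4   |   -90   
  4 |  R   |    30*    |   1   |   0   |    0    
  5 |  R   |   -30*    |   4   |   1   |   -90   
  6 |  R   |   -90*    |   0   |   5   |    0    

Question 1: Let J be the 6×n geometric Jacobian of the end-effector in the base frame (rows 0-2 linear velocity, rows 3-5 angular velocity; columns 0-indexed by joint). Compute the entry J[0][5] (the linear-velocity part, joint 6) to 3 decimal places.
-2.866

axis z_5 = (-0.3536,-0.6124,0.7071); lever o_n−o_5 = (3.6960,1.4017,3.0619)
cross product → J_v[:, 5] = (-2.8661,3.6960,1.7678)
J_ω[:, 5] = z_5
entry J[0][5] = -2.8661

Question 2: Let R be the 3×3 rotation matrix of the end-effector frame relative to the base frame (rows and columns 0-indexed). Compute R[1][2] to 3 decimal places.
End-effector z-axis (col 2 of R) = (-0.3536,-0.6124,0.7071)
R[1][2] = -0.6124

-0.612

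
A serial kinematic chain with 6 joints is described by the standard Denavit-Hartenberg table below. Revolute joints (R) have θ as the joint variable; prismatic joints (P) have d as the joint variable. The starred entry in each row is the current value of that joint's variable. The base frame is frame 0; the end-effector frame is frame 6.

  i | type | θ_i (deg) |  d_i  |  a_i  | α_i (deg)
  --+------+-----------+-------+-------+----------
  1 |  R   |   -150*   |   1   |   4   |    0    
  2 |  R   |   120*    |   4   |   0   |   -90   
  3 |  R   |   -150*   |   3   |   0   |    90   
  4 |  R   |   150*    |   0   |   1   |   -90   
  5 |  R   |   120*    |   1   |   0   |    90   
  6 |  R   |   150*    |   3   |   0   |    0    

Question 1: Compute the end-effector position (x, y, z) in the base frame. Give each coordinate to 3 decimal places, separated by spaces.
1.864 -0.535 4.491

after link 1: o_1 = (-3.4641, -2.0000, 1.0000)
after link 2: o_2 = (-3.4641, -2.0000, 5.0000)
after link 3: o_3 = (-1.9641, 0.5981, 5.0000)
after link 4: o_4 = (-1.0646, 0.6561, 4.5670)
after link 5: o_5 = (-1.1226, -0.3104, 4.3170)
after link 6: o_6 = (1.8639, -0.5347, 4.4910)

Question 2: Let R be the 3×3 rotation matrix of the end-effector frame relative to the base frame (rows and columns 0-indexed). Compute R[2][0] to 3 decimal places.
End-effector x-axis (col 0 of R) = (0.0357,-0.2706,-0.9620)
R[2][0] = -0.9620

-0.962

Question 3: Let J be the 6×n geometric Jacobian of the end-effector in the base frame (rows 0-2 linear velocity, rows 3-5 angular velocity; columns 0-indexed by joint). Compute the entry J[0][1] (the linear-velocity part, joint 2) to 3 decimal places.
-1.465

axis z_1 = (0.0000,0.0000,1.0000); lever o_n−o_1 = (5.3280,1.4653,3.4910)
cross product → J_v[:, 1] = (-1.4653,5.3280,0.0000)
J_ω[:, 1] = z_1
entry J[0][1] = -1.4653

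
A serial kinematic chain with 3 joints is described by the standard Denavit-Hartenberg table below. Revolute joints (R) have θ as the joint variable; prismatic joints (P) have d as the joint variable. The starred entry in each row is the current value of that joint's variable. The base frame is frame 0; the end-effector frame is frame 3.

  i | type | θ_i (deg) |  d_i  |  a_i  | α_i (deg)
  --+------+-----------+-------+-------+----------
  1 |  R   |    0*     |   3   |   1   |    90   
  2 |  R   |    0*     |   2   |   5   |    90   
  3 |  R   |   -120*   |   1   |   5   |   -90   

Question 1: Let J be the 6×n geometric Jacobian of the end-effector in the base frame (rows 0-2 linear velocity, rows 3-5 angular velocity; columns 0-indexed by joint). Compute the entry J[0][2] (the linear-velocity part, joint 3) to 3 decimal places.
axis z_2 = (0.0000,-0.0000,-1.0000); lever o_n−o_2 = (-2.5000,4.3301,-1.0000)
cross product → J_v[:, 2] = (4.3301,2.5000,-0.0000)
J_ω[:, 2] = z_2
entry J[0][2] = 4.3301

4.330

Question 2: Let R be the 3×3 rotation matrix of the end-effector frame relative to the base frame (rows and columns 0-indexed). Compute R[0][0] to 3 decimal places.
End-effector x-axis (col 0 of R) = (-0.5000,0.8660,-0.0000)
R[0][0] = -0.5000

-0.500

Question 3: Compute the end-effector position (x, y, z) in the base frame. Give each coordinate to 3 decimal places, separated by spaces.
3.500 2.330 2.000

after link 1: o_1 = (1.0000, 0.0000, 3.0000)
after link 2: o_2 = (6.0000, -2.0000, 3.0000)
after link 3: o_3 = (3.5000, 2.3301, 2.0000)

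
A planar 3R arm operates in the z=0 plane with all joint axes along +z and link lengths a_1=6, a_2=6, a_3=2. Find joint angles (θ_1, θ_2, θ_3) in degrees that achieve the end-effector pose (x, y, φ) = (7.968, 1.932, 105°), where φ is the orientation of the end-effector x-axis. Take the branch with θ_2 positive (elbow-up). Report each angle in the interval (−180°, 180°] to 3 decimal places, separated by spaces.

wrist centre = target − a_3·(cos φ, sin φ) = (8.4856, 0.0001)
cos θ_2 = (72.0061−6²−6²)/(2·6·6) = 0.0001; θ_2 = 89.9952° (elbow-up)
β = atan2(0.0001,8.4856) = 0.0010°; ψ = atan2(6.0000,6.0005) = 44.9976°
θ_1 = β − ψ = -44.9966°
θ_3 = φ − θ_1 − θ_2 = 60.0014° (wrapped to (-180°,180°])

-44.997 89.995 60.001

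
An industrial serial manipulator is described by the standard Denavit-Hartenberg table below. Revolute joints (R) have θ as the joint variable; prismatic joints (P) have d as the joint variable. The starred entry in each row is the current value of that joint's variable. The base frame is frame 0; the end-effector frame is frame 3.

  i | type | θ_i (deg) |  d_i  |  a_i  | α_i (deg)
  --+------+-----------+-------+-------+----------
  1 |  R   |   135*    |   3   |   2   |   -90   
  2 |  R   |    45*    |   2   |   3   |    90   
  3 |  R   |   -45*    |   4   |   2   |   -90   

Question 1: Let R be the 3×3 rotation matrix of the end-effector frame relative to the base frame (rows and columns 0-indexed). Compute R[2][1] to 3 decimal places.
-0.707

End-effector y-axis (col 1 of R) = (0.5000,-0.5000,-0.7071)
R[2][1] = -0.7071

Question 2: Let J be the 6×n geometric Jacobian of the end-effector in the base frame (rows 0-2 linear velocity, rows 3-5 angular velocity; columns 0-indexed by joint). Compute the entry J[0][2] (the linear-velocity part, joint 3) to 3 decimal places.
axis z_2 = (-0.5000,0.5000,0.7071); lever o_n−o_2 = (-1.7071,3.7071,1.8284)
cross product → J_v[:, 2] = (-1.7071,-0.2929,-1.0000)
J_ω[:, 2] = z_2
entry J[0][2] = -1.7071

-1.707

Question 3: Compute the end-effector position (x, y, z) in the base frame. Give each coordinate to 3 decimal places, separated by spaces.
-6.036 5.207 2.707

after link 1: o_1 = (-1.4142, 1.4142, 3.0000)
after link 2: o_2 = (-4.3284, 1.5000, 0.8787)
after link 3: o_3 = (-6.0355, 5.2071, 2.7071)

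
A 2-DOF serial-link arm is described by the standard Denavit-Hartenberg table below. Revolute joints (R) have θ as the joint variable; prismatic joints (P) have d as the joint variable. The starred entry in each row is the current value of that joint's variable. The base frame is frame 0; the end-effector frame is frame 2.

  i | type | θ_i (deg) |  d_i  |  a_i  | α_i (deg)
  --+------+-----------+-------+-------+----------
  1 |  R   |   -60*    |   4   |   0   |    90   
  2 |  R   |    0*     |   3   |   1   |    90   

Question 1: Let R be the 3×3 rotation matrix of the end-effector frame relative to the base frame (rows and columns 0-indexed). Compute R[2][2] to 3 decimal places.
End-effector z-axis (col 2 of R) = (-0.0000,-0.0000,-1.0000)
R[2][2] = -1.0000

-1.000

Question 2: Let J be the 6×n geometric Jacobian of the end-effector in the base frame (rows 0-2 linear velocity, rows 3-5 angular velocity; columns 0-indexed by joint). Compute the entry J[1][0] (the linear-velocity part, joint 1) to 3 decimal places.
axis z_0 = ẑ; lever o_n−o_0 = (-2.0981,-2.3660,4.0000)
cross product → J_v[:, 0] = (2.3660,-2.0981,0.0000)
J_ω[:, 0] = z_0
entry J[1][0] = -2.0981

-2.098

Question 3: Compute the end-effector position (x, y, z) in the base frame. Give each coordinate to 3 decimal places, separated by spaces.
after link 1: o_1 = (0.0000, 0.0000, 4.0000)
after link 2: o_2 = (-2.0981, -2.3660, 4.0000)

-2.098 -2.366 4.000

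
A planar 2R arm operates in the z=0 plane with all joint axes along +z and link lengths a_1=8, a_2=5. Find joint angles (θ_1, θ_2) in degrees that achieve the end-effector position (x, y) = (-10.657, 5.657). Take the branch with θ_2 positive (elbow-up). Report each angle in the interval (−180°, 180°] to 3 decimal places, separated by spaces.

cos θ_2 = (145.5733−8²−5²)/(2·8·5) = 0.7072; θ_2 = 44.9952° (elbow-up)
β = atan2(5.6570,-10.6570) = 152.0395°; ψ = atan2(3.5352,11.5358) = 17.0381°
θ_1 = β − ψ = 135.0015°

135.001 44.995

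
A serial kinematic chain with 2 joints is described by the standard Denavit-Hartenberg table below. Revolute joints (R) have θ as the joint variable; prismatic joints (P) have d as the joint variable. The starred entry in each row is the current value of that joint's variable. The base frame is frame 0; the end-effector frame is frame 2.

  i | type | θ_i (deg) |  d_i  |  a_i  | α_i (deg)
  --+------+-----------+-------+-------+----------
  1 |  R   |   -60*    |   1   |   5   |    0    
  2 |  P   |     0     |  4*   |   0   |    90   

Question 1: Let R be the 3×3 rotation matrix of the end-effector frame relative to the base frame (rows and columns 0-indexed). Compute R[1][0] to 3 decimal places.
-0.866

End-effector x-axis (col 0 of R) = (0.5000,-0.8660,0.0000)
R[1][0] = -0.8660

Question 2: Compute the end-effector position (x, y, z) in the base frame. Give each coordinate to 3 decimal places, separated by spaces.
2.500 -4.330 5.000

after link 1: o_1 = (2.5000, -4.3301, 1.0000)
after link 2: o_2 = (2.5000, -4.3301, 5.0000)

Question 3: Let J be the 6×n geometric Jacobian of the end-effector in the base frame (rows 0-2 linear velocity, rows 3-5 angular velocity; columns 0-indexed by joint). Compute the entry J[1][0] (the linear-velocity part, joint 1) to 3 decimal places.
axis z_0 = ẑ; lever o_n−o_0 = (2.5000,-4.3301,5.0000)
cross product → J_v[:, 0] = (4.3301,2.5000,-0.0000)
J_ω[:, 0] = z_0
entry J[1][0] = 2.5000

2.500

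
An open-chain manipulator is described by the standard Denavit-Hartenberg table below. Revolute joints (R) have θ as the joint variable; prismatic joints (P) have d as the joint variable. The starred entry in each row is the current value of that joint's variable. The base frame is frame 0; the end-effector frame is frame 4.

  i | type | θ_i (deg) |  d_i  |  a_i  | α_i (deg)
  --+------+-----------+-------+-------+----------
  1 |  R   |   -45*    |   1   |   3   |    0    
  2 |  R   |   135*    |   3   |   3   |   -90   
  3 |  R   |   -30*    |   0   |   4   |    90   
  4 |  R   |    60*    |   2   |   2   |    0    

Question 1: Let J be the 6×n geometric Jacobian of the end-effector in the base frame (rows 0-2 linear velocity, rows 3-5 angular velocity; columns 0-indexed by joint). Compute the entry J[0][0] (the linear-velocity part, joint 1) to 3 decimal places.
axis z_0 = ẑ; lever o_n−o_0 = (0.3893,4.2088,8.2321)
cross product → J_v[:, 0] = (-4.2088,0.3893,0.0000)
J_ω[:, 0] = z_0
entry J[0][0] = -4.2088

-4.209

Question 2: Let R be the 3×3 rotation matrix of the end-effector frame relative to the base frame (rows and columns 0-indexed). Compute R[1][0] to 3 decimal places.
End-effector x-axis (col 0 of R) = (-0.8660,0.4330,0.2500)
R[1][0] = 0.4330

0.433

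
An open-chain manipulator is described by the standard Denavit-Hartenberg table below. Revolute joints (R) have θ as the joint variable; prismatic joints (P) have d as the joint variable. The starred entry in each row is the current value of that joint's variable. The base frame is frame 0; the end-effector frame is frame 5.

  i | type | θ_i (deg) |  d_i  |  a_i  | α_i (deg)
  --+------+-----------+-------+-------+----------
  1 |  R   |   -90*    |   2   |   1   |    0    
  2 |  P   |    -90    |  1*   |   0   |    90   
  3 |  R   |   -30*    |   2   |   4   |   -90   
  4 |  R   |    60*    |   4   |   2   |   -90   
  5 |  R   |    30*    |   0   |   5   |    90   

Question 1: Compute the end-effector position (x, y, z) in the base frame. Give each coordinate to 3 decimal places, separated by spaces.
-6.955 -4.482 0.717

after link 1: o_1 = (0.0000, -1.0000, 2.0000)
after link 2: o_2 = (0.0000, -1.0000, 3.0000)
after link 3: o_3 = (-3.4641, 1.0000, 1.0000)
after link 4: o_4 = (-6.3301, -0.7321, 3.9641)
after link 5: o_5 = (-6.9551, -4.4821, 0.7165)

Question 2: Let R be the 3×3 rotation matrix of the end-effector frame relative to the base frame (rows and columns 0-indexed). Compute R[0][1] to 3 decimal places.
0.750

End-effector y-axis (col 1 of R) = (0.7500,-0.5000,0.4330)
R[0][1] = 0.7500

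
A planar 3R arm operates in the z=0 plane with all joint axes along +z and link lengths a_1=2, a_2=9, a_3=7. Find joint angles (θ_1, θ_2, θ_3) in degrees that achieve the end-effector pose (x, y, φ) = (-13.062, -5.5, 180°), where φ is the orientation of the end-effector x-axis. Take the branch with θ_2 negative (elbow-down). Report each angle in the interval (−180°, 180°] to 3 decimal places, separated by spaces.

-29.995 -120.004 -30.001

wrist centre = target − a_3·(cos φ, sin φ) = (-6.0620, -5.5000)
cos θ_2 = (66.9978−2²−9²)/(2·2·9) = -0.5001; θ_2 = -120.0040° (elbow-down)
β = atan2(-5.5000,-6.0620) = -137.7828°; ψ = atan2(-7.7939,-2.5005) = -107.7879°
θ_1 = β − ψ = -29.9949°
θ_3 = φ − θ_1 − θ_2 = -30.0011° (wrapped to (-180°,180°])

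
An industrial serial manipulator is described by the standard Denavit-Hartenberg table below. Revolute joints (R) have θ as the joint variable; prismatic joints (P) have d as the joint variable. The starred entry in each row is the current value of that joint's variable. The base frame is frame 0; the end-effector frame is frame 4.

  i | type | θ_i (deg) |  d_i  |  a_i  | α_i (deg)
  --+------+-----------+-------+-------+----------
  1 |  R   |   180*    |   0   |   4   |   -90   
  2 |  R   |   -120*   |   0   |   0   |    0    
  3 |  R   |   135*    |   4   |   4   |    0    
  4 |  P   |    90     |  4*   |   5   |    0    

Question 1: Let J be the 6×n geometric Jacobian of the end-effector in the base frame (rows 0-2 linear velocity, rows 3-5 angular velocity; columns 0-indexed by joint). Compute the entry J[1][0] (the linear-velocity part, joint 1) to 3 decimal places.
axis z_0 = ẑ; lever o_n−o_0 = (-6.5696,-8.0000,-5.8649)
cross product → J_v[:, 0] = (8.0000,-6.5696,0.0000)
J_ω[:, 0] = z_0
entry J[1][0] = -6.5696

-6.570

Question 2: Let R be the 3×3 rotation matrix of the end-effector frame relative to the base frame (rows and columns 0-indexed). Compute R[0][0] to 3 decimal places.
End-effector x-axis (col 0 of R) = (0.2588,-0.0000,-0.9659)
R[0][0] = 0.2588

0.259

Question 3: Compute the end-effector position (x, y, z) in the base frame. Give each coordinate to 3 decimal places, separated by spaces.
-6.570 -8.000 -5.865

after link 1: o_1 = (-4.0000, 0.0000, 0.0000)
after link 2: o_2 = (-4.0000, 0.0000, 0.0000)
after link 3: o_3 = (-7.8637, -4.0000, -1.0353)
after link 4: o_4 = (-6.5696, -8.0000, -5.8649)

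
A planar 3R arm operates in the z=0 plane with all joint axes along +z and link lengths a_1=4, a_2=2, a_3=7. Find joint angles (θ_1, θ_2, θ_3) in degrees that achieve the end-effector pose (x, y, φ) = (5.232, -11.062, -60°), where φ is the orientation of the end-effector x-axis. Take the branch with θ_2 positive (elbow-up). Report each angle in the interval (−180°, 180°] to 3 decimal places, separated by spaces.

wrist centre = target − a_3·(cos φ, sin φ) = (1.7320, -4.9998)
cos θ_2 = (27.9980−4²−2²)/(2·4·2) = 0.4999; θ_2 = 60.0081° (elbow-up)
β = atan2(-4.9998,1.7320) = -70.8933°; ψ = atan2(1.7322,4.9998) = 19.1089°
θ_1 = β − ψ = -90.0022°
θ_3 = φ − θ_1 − θ_2 = -30.0059° (wrapped to (-180°,180°])

-90.002 60.008 -30.006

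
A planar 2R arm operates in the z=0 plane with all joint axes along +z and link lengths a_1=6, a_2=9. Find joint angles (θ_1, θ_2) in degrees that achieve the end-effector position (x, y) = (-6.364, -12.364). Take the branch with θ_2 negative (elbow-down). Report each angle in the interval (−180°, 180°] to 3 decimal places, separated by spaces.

cos θ_2 = (193.3690−6²−9²)/(2·6·9) = 0.7071; θ_2 = -44.9989° (elbow-down)
β = atan2(-12.3640,-6.3640) = -117.2358°; ψ = atan2(-6.3638,12.3641) = -27.2350°
θ_1 = β − ψ = -90.0007°

-90.001 -44.999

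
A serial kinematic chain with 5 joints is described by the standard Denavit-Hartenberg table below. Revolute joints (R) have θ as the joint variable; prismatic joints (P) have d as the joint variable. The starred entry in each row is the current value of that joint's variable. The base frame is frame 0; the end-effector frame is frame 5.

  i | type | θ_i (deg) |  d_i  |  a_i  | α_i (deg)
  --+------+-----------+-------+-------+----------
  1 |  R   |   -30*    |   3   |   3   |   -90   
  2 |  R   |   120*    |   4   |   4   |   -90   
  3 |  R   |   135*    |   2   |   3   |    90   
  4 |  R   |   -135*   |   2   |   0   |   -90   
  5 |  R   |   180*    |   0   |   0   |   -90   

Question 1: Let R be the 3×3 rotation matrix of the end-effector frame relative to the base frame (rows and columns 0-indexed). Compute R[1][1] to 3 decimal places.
0.864

End-effector y-axis (col 1 of R) = (-0.4968,0.8642,-0.0795)
R[1][1] = 0.8642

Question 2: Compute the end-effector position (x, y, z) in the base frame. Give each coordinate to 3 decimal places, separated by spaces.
-0.096 0.591 1.148

after link 1: o_1 = (2.5981, -1.5000, 3.0000)
after link 2: o_2 = (2.8660, 2.9641, -0.4641)
after link 3: o_3 = (1.2239, 1.4627, 2.3730)
after link 4: o_4 = (-0.0956, 0.5915, 1.1483)
after link 5: o_5 = (-0.0956, 0.5915, 1.1483)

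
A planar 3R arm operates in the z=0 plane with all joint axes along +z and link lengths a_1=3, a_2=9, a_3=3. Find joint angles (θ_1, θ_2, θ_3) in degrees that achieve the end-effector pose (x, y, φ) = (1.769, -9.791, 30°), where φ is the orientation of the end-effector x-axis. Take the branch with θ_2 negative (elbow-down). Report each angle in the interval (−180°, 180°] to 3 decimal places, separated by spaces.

wrist centre = target − a_3·(cos φ, sin φ) = (-0.8291, -11.2910)
cos θ_2 = (128.1740−3²−9²)/(2·3·9) = 0.7069; θ_2 = -45.0146° (elbow-down)
β = atan2(-11.2910,-0.8291) = -94.1996°; ψ = atan2(-6.3656,9.3623) = -34.2123°
θ_1 = β − ψ = -59.9873°
θ_3 = φ − θ_1 − θ_2 = 135.0019° (wrapped to (-180°,180°])

-59.987 -45.015 135.002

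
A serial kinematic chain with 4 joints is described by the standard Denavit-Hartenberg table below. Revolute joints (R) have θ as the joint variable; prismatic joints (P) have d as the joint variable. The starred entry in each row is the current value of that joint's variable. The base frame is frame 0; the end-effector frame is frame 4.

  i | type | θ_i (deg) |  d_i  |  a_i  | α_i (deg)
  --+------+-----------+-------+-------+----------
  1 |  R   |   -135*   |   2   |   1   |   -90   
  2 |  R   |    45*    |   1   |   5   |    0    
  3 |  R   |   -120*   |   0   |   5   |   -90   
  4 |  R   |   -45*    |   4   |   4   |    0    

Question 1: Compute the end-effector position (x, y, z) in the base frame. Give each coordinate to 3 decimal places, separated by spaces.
-4.665 -10.079 4.991

after link 1: o_1 = (-0.7071, -0.7071, 2.0000)
after link 2: o_2 = (-2.5000, -3.9142, -1.5355)
after link 3: o_3 = (-3.4151, -4.8293, 3.2941)
after link 4: o_4 = (-4.6648, -10.0790, 4.9909)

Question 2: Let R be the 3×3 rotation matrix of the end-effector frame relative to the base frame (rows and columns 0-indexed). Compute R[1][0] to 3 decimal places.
End-effector x-axis (col 0 of R) = (0.3706,-0.6294,0.6830)
R[1][0] = -0.6294

-0.629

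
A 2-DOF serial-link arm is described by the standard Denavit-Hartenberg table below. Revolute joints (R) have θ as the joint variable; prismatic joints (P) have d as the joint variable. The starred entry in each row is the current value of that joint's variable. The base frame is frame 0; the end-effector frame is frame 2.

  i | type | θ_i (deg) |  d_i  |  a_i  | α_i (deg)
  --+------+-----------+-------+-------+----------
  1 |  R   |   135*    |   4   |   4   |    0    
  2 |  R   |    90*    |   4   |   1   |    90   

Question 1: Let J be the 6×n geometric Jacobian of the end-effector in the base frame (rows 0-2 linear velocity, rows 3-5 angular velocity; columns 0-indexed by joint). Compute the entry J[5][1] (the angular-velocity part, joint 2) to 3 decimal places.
axis z_1 = (0.0000,0.0000,1.0000); lever o_n−o_1 = (-0.7071,-0.7071,4.0000)
cross product → J_v[:, 1] = (0.7071,-0.7071,0.0000)
J_ω[:, 1] = z_1
entry J[5][1] = 1.0000

1.000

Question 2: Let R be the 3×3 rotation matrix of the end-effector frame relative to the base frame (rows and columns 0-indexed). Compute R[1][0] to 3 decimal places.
End-effector x-axis (col 0 of R) = (-0.7071,-0.7071,0.0000)
R[1][0] = -0.7071

-0.707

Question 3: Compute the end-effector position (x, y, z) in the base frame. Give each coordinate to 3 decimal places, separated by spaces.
after link 1: o_1 = (-2.8284, 2.8284, 4.0000)
after link 2: o_2 = (-3.5355, 2.1213, 8.0000)

-3.536 2.121 8.000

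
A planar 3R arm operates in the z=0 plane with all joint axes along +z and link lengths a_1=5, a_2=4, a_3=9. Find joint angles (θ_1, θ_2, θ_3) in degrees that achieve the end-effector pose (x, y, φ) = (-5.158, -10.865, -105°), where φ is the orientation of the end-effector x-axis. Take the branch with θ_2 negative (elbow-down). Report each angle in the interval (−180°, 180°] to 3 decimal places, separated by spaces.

-90.001 -134.997 119.998

wrist centre = target − a_3·(cos φ, sin φ) = (-2.8286, -2.1717)
cos θ_2 = (12.7173−5²−4²)/(2·5·4) = -0.7071; θ_2 = -134.9969° (elbow-down)
β = atan2(-2.1717,-2.8286) = -142.4849°; ψ = atan2(-2.8286,2.1717) = -52.4837°
θ_1 = β − ψ = -90.0012°
θ_3 = φ − θ_1 − θ_2 = 119.9981° (wrapped to (-180°,180°])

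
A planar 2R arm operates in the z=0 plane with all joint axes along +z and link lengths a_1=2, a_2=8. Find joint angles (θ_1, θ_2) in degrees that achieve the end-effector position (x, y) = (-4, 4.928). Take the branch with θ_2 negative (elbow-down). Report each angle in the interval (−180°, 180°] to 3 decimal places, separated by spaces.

cos θ_2 = (40.2852−2²−8²)/(2·2·8) = -0.8661; θ_2 = -150.0072° (elbow-down)
β = atan2(4.9280,-4.0000) = 129.0658°; ψ = atan2(-3.9991,-4.9287) = -140.9443°
θ_1 = β − ψ = 270.0101°

-89.990 -150.007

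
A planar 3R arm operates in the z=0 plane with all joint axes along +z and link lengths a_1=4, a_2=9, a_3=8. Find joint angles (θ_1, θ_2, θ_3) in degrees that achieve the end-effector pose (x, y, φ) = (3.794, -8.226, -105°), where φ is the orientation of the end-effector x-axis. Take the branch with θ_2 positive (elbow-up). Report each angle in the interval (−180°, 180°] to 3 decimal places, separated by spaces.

-135.006 150.007 -120.001

wrist centre = target − a_3·(cos φ, sin φ) = (5.8646, -0.4986)
cos θ_2 = (34.6416−4²−9²)/(2·4·9) = -0.8661; θ_2 = 150.0073° (elbow-up)
β = atan2(-0.4986,5.8646) = -4.8595°; ψ = atan2(4.4990,-3.7948) = 130.1468°
θ_1 = β − ψ = -135.0063°
θ_3 = φ − θ_1 − θ_2 = -120.0010° (wrapped to (-180°,180°])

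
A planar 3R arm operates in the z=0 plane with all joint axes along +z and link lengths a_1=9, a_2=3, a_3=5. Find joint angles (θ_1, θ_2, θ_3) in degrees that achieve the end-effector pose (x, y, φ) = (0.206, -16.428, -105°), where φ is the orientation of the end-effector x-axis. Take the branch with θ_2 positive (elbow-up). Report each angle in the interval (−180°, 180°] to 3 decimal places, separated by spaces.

wrist centre = target − a_3·(cos φ, sin φ) = (1.5001, -11.5984)
cos θ_2 = (136.7725−9²−3²)/(2·9·3) = 0.8662; θ_2 = 29.9849° (elbow-up)
β = atan2(-11.5984,1.5001) = -82.6305°; ψ = atan2(1.4993,11.5985) = 7.3657°
θ_1 = β − ψ = -89.9961°
θ_3 = φ − θ_1 − θ_2 = -44.9887° (wrapped to (-180°,180°])

-89.996 29.985 -44.989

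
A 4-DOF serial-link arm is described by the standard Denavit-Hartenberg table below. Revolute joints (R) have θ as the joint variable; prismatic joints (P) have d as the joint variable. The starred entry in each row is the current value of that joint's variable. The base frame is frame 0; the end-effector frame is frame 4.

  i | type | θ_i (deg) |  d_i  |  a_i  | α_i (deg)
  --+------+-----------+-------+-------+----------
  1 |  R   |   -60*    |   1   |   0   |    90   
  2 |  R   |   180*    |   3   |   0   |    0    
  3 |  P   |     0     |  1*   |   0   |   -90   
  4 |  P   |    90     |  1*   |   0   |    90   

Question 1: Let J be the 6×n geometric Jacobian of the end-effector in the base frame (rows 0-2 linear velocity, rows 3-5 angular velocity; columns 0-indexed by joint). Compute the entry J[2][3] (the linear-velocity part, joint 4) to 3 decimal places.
prismatic axis z_3 = (-0.0000,0.0000,-1.0000)
J_v[:, 3] = z_3; J_ω[:, 3] = (0,0,0)
entry J[2][3] = -1.0000

-1.000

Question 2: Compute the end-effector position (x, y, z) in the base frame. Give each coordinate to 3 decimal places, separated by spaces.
-3.464 -2.000 0.000

after link 1: o_1 = (0.0000, 0.0000, 1.0000)
after link 2: o_2 = (-2.5981, -1.5000, 1.0000)
after link 3: o_3 = (-3.4641, -2.0000, 1.0000)
after link 4: o_4 = (-3.4641, -2.0000, 0.0000)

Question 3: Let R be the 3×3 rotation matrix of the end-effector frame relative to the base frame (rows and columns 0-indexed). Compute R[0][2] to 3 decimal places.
End-effector z-axis (col 2 of R) = (-0.5000,0.8660,0.0000)
R[0][2] = -0.5000

-0.500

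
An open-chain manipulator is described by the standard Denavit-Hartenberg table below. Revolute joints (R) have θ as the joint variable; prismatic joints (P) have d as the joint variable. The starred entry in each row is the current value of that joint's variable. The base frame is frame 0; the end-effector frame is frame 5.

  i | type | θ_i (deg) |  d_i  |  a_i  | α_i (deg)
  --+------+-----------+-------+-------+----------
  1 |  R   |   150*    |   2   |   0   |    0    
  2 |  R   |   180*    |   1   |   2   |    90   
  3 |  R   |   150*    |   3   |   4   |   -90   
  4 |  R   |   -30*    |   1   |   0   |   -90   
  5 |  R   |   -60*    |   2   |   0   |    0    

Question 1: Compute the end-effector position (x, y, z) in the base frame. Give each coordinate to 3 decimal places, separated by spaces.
after link 1: o_1 = (0.0000, 0.0000, 2.0000)
after link 2: o_2 = (1.7321, -1.0000, 3.0000)
after link 3: o_3 = (-2.7679, -1.8660, 5.0000)
after link 4: o_4 = (-3.2010, -1.6160, 4.1340)
after link 5: o_5 = (-3.0849, 0.3170, 4.6340)

-3.085 0.317 4.634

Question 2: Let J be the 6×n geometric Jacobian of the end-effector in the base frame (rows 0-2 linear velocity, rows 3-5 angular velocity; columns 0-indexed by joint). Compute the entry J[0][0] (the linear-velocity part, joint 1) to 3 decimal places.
-0.317

axis z_0 = ẑ; lever o_n−o_0 = (-3.0849,0.3170,4.6340)
cross product → J_v[:, 0] = (-0.3170,-3.0849,0.0000)
J_ω[:, 0] = z_0
entry J[0][0] = -0.3170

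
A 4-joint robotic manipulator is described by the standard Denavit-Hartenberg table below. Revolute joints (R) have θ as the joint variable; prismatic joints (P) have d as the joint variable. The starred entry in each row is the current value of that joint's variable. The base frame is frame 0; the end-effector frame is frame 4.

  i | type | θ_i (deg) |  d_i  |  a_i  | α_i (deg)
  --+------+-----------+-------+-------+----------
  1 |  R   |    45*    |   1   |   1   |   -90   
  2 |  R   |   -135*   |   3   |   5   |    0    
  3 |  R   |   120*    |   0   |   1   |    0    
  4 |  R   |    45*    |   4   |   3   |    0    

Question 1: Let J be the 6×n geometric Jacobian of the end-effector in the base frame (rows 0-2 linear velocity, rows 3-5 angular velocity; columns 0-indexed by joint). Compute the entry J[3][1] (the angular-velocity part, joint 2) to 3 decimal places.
axis z_1 = (-0.7071,0.7071,0.0000); lever o_n−o_1 = (-4.9296,4.9699,2.2944)
cross product → J_v[:, 1] = (1.6224,1.6224,-0.0285)
J_ω[:, 1] = z_1
entry J[3][1] = -0.7071

-0.707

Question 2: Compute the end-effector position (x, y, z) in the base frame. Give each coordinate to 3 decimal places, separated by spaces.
after link 1: o_1 = (0.7071, 0.7071, 1.0000)
after link 2: o_2 = (-3.9142, 0.3284, 4.5355)
after link 3: o_3 = (-3.2312, 1.0114, 4.7944)
after link 4: o_4 = (-4.2225, 5.6770, 3.2944)

-4.223 5.677 3.294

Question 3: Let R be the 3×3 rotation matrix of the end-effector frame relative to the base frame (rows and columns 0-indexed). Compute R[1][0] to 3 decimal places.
0.612

End-effector x-axis (col 0 of R) = (0.6124,0.6124,-0.5000)
R[1][0] = 0.6124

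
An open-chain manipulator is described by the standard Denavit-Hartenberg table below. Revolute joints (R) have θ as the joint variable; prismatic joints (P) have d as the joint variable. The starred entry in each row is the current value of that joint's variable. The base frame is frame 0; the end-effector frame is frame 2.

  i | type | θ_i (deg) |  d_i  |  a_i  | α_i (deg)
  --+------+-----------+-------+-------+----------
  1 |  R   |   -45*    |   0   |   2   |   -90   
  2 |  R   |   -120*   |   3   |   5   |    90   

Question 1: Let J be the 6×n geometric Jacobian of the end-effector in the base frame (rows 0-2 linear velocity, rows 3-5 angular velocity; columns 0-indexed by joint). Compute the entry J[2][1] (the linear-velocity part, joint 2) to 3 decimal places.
2.500

axis z_1 = (0.7071,0.7071,0.0000); lever o_n−o_1 = (0.3536,3.8891,4.3301)
cross product → J_v[:, 1] = (3.0619,-3.0619,2.5000)
J_ω[:, 1] = z_1
entry J[2][1] = 2.5000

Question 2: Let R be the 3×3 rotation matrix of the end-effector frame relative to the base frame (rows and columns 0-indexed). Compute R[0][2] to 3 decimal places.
End-effector z-axis (col 2 of R) = (-0.6124,0.6124,-0.5000)
R[0][2] = -0.6124

-0.612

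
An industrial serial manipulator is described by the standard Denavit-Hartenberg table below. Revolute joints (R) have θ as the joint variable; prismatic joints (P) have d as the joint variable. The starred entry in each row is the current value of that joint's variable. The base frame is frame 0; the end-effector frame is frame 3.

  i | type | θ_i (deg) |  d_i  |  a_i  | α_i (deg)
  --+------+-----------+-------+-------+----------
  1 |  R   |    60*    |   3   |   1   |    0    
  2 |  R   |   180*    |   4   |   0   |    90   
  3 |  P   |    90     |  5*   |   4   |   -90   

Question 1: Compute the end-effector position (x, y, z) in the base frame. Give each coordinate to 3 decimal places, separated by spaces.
after link 1: o_1 = (0.5000, 0.8660, 3.0000)
after link 2: o_2 = (0.5000, 0.8660, 7.0000)
after link 3: o_3 = (-3.8301, 3.3660, 11.0000)

-3.830 3.366 11.000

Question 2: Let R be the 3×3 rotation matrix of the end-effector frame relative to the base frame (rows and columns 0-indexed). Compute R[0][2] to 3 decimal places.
0.500

End-effector z-axis (col 2 of R) = (0.5000,0.8660,0.0000)
R[0][2] = 0.5000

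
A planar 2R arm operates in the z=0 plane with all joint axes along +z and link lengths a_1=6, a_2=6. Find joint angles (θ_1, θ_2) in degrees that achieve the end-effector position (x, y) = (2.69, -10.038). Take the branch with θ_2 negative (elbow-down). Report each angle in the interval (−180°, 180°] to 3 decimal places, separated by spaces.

-44.997 -60.002

cos θ_2 = (107.9975−6²−6²)/(2·6·6) = 0.5000; θ_2 = -60.0023° (elbow-down)
β = atan2(-10.0380,2.6900) = -74.9983°; ψ = atan2(-5.1963,8.9998) = -30.0011°
θ_1 = β − ψ = -44.9971°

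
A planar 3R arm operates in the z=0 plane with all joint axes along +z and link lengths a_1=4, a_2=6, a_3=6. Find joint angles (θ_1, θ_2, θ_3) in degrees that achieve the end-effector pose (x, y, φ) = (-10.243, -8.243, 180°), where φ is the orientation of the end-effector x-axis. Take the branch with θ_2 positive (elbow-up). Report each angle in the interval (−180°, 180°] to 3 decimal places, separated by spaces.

-144.463 44.985 -80.522

wrist centre = target − a_3·(cos φ, sin φ) = (-4.2430, -8.2430)
cos θ_2 = (85.9501−4²−6²)/(2·4·6) = 0.7073; θ_2 = 44.9849° (elbow-up)
β = atan2(-8.2430,-4.2430) = -117.2367°; ψ = atan2(4.2415,8.2438) = 27.2264°
θ_1 = β − ψ = -144.4631°
θ_3 = φ − θ_1 − θ_2 = -80.5218° (wrapped to (-180°,180°])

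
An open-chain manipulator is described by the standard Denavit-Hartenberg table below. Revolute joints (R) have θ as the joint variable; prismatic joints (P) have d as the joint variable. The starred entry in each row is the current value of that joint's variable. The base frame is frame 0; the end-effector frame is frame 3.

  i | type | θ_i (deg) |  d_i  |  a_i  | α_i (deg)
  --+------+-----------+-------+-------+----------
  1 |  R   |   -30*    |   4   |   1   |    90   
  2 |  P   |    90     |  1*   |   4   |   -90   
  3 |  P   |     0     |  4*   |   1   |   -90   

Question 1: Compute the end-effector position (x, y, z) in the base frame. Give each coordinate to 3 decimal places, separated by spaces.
after link 1: o_1 = (0.8660, -0.5000, 4.0000)
after link 2: o_2 = (0.3660, -1.3660, 8.0000)
after link 3: o_3 = (-3.0981, 0.6340, 9.0000)

-3.098 0.634 9.000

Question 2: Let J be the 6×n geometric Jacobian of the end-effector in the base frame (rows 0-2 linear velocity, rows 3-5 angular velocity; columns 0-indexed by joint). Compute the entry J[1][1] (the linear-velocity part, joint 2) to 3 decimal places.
-0.866

prismatic axis z_1 = (-0.5000,-0.8660,0.0000)
J_v[:, 1] = z_1; J_ω[:, 1] = (0,0,0)
entry J[1][1] = -0.8660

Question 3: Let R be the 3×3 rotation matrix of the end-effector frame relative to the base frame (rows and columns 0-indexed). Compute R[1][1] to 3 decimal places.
-0.500

End-effector y-axis (col 1 of R) = (0.8660,-0.5000,-0.0000)
R[1][1] = -0.5000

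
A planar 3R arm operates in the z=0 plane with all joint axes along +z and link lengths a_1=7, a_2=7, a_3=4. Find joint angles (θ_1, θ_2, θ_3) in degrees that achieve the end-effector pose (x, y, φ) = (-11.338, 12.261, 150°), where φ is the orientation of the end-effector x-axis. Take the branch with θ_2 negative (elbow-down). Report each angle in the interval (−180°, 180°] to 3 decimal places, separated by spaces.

wrist centre = target − a_3·(cos φ, sin φ) = (-7.8739, 10.2610)
cos θ_2 = (167.2864−7²−7²)/(2·7·7) = 0.7070; θ_2 = -45.0083° (elbow-down)
β = atan2(10.2610,-7.8739) = 127.5013°; ψ = atan2(-4.9505,11.9490) = -22.5042°
θ_1 = β − ψ = 150.0054°
θ_3 = φ − θ_1 − θ_2 = 45.0029° (wrapped to (-180°,180°])

150.005 -45.008 45.003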